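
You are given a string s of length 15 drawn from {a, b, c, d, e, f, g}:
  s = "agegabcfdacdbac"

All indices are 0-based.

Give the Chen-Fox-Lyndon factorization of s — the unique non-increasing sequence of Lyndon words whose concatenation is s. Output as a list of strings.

["ageg", "abcfdacdbac"]

emit factor 1: 'ageg' (i=0, period=4)
emit factor 2: 'abcfdacdbac' (i=4, period=11)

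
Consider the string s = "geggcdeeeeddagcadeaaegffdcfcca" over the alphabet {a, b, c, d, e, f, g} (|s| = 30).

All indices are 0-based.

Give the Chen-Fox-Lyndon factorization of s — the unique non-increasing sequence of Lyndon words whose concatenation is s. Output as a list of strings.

["g", "egg", "cdeeeedd", "agc", "ade", "aaegffdcfcc", "a"]

emit factor 1: 'g' (i=0, period=1)
emit factor 2: 'egg' (i=1, period=3)
emit factor 3: 'cdeeeedd' (i=4, period=8)
emit factor 4: 'agc' (i=12, period=3)
emit factor 5: 'ade' (i=15, period=3)
emit factor 6: 'aaegffdcfcc' (i=18, period=11)
emit factor 7: 'a' (i=29, period=1)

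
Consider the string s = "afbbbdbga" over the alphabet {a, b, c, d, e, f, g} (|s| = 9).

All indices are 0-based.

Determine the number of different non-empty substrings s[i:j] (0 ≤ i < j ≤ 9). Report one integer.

40

rank→(start, suffix):
  0 → (8, 'a')
  1 → (0, 'afbbbdbga')
  2 → (2, 'bbbdbga')
  3 → (3, 'bbdbga')
  4 → (4, 'bdbga')
  5 → (6, 'bga')
  6 → (5, 'dbga')
  7 → (1, 'fbbbdbga')
  8 → (7, 'ga')

SA = [8, 0, 2, 3, 4, 6, 5, 1, 7]
rank  pair      lcp
   1  s[8:],s[0:]  1  'a'
   2  s[0:],s[2:]  0  ''
   3  s[2:],s[3:]  2  'bb'
   4  s[3:],s[4:]  1  'b'
   5  s[4:],s[6:]  1  'b'
   6  s[6:],s[5:]  0  ''
   7  s[5:],s[1:]  0  ''
   8  s[1:],s[7:]  0  ''

n(n+1)/2 = 9·10/2 = 45
Σ LCP = 0 + 1 + 0 + 2 + 1 + 1 + 0 + 0 + 0 = 5
distinct = 45 − 5 = 40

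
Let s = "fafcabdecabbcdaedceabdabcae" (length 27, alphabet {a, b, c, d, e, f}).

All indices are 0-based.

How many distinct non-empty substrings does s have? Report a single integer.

346

rank→(start, suffix):
  0 → (9, 'abbcdaedceabdabcae')
  1 → (22, 'abcae')
  2 → (19, 'abdabcae')
  3 → (4, 'abdecabbcdaedceabdabcae')
  4 → (25, 'ae')
  5 → (14, 'aedceabdabcae')
  6 → (1, 'afcabdecabbcdaedceabdabcae')
  7 → (10, 'bbcdaedceabdabcae')
  8 → (23, 'bcae')
  9 → (11, 'bcdaedceabdabcae')
  10 → (20, 'bdabcae')
  11 → (5, 'bdecabbcdaedceabdabcae')
  12 → (8, 'cabbcdaedceabdabcae')
  13 → (3, 'cabdecabbcdaedceabdabcae')
  14 → (24, 'cae')
  15 → (12, 'cdaedceabdabcae')
  16 → (17, 'ceabdabcae')
  17 → (21, 'dabcae')
  18 → (13, 'daedceabdabcae')
  19 → (16, 'dceabdabcae')
  20 → (6, 'decabbcdaedceabdabcae')
  21 → (26, 'e')
  22 → (18, 'eabdabcae')
  23 → (7, 'ecabbcdaedceabdabcae')
  24 → (15, 'edceabdabcae')
  25 → (0, 'fafcabdecabbcdaedceabdabcae')
  26 → (2, 'fcabdecabbcdaedceabdabcae')

SA = [9, 22, 19, 4, 25, 14, 1, 10, 23, 11, 20, 5, 8, 3, 24, 12, 17, 21, 13, 16, 6, 26, 18, 7, 15, 0, 2]
i: (SA[i-1],SA[i]) lcp shared
  1: (9,22) 2 'ab'
  2: (22,19) 2 'ab'
  3: (19,4) 3 'abd'
  4: (4,25) 1 'a'
  5: (25,14) 2 'ae'
  6: (14,1) 1 'a'
  7: (1,10) 0 ''
  8: (10,23) 1 'b'
  9: (23,11) 2 'bc'
  10: (11,20) 1 'b'
  11: (20,5) 2 'bd'
  12: (5,8) 0 ''
  13: (8,3) 3 'cab'
  14: (3,24) 2 'ca'
  15: (24,12) 1 'c'
  16: (12,17) 1 'c'
  17: (17,21) 0 ''
  18: (21,13) 2 'da'
  19: (13,16) 1 'd'
  20: (16,6) 1 'd'
  21: (6,26) 0 ''
  22: (26,18) 1 'e'
  23: (18,7) 1 'e'
  24: (7,15) 1 'e'
  25: (15,0) 0 ''
  26: (0,2) 1 'f'

n(n+1)/2 = 27·28/2 = 378
Σ LCP = 0 + 2 + 2 + 3 + 1 + 2 + 1 + 0 + 1 + 2 + 1 + 2 + 0 + 3 + 2 + 1 + 1 + 0 + 2 + 1 + 1 + 0 + 1 + 1 + 1 + 0 + 1 = 32
distinct = 378 − 32 = 346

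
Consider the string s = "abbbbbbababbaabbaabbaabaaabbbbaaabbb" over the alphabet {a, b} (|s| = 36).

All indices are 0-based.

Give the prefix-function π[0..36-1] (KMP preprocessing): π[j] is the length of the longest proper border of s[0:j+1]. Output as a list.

[0, 0, 0, 0, 0, 0, 0, 1, 2, 1, 2, 3, 1, 1, 2, 3, 1, 1, 2, 3, 1, 1, 2, 1, 1, 1, 2, 3, 4, 5, 1, 1, 1, 2, 3, 4]

π[0] = 0
j=1 s[j]='b': π[1]=0 (border '')
j=2 s[j]='b': π[2]=0 (border '')
j=3 s[j]='b': π[3]=0 (border '')
j=4 s[j]='b': π[4]=0 (border '')
j=5 s[j]='b': π[5]=0 (border '')
j=6 s[j]='b': π[6]=0 (border '')
j=7 s[j]='a': π[7]=1 (border 'a')
j=8 s[j]='b': π[8]=2 (border 'ab')
j=9 s[j]='a': k: 2→0; π[9]=1 (border 'a')
j=10 s[j]='b': π[10]=2 (border 'ab')
j=11 s[j]='b': π[11]=3 (border 'abb')
j=12 s[j]='a': k: 3→0; π[12]=1 (border 'a')
j=13 s[j]='a': k: 1→0; π[13]=1 (border 'a')
j=14 s[j]='b': π[14]=2 (border 'ab')
j=15 s[j]='b': π[15]=3 (border 'abb')
j=16 s[j]='a': k: 3→0; π[16]=1 (border 'a')
j=17 s[j]='a': k: 1→0; π[17]=1 (border 'a')
j=18 s[j]='b': π[18]=2 (border 'ab')
j=19 s[j]='b': π[19]=3 (border 'abb')
j=20 s[j]='a': k: 3→0; π[20]=1 (border 'a')
j=21 s[j]='a': k: 1→0; π[21]=1 (border 'a')
j=22 s[j]='b': π[22]=2 (border 'ab')
j=23 s[j]='a': k: 2→0; π[23]=1 (border 'a')
j=24 s[j]='a': k: 1→0; π[24]=1 (border 'a')
j=25 s[j]='a': k: 1→0; π[25]=1 (border 'a')
j=26 s[j]='b': π[26]=2 (border 'ab')
j=27 s[j]='b': π[27]=3 (border 'abb')
j=28 s[j]='b': π[28]=4 (border 'abbb')
j=29 s[j]='b': π[29]=5 (border 'abbbb')
j=30 s[j]='a': k: 5→0; π[30]=1 (border 'a')
j=31 s[j]='a': k: 1→0; π[31]=1 (border 'a')
j=32 s[j]='a': k: 1→0; π[32]=1 (border 'a')
j=33 s[j]='b': π[33]=2 (border 'ab')
j=34 s[j]='b': π[34]=3 (border 'abb')
j=35 s[j]='b': π[35]=4 (border 'abbb')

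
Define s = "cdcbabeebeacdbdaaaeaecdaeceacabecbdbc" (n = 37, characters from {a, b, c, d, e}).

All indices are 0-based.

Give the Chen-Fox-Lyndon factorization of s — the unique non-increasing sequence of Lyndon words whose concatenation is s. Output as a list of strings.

emit factor 1: 'cd' (i=0, period=2)
emit factor 2: 'c' (i=2, period=1)
emit factor 3: 'b' (i=3, period=1)
emit factor 4: 'abeebeacdbd' (i=4, period=11)
emit factor 5: 'aaaeaecdaeceacabecbdbc' (i=15, period=22)

["cd", "c", "b", "abeebeacdbd", "aaaeaecdaeceacabecbdbc"]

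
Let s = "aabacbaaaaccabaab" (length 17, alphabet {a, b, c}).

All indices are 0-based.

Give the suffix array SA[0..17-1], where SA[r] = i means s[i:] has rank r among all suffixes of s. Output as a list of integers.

sorted suffixes:
  #0 SA[0]=6  'aaaaccabaab'
  #1 SA[1]=7  'aaaccabaab'
  #2 SA[2]=14  'aab'
  #3 SA[3]=0  'aabacbaaaaccabaab'
  #4 SA[4]=8  'aaccabaab'
  #5 SA[5]=15  'ab'
  #6 SA[6]=12  'abaab'
  #7 SA[7]=1  'abacbaaaaccabaab'
  #8 SA[8]=3  'acbaaaaccabaab'
  #9 SA[9]=9  'accabaab'
  #10 SA[10]=16  'b'
  #11 SA[11]=5  'baaaaccabaab'
  #12 SA[12]=13  'baab'
  #13 SA[13]=2  'bacbaaaaccabaab'
  #14 SA[14]=11  'cabaab'
  #15 SA[15]=4  'cbaaaaccabaab'
  #16 SA[16]=10  'ccabaab'

[6, 7, 14, 0, 8, 15, 12, 1, 3, 9, 16, 5, 13, 2, 11, 4, 10]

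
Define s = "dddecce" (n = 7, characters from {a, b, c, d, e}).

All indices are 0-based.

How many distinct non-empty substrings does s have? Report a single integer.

23

rank→(start, suffix):
  0 → (4, 'cce')
  1 → (5, 'ce')
  2 → (0, 'dddecce')
  3 → (1, 'ddecce')
  4 → (2, 'decce')
  5 → (6, 'e')
  6 → (3, 'ecce')

SA = [4, 5, 0, 1, 2, 6, 3]
[i] adj suffixes → lcp
  [1] 4/5 → 1 ('c')
  [2] 5/0 → 0 ('')
  [3] 0/1 → 2 ('dd')
  [4] 1/2 → 1 ('d')
  [5] 2/6 → 0 ('')
  [6] 6/3 → 1 ('e')

n(n+1)/2 = 7·8/2 = 28
Σ LCP = 0 + 1 + 0 + 2 + 1 + 0 + 1 = 5
distinct = 28 − 5 = 23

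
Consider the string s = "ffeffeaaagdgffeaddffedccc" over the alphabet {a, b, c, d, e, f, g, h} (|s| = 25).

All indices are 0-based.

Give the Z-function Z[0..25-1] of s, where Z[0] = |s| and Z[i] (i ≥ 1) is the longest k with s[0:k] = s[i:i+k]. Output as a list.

Z[0]=25
i=1: outside box; Z[1]=1 extend→box=[1,2)
i=2: outside box; Z[2]=0
i=3: outside box; Z[3]=3 extend→box=[3,6)
i=4: min(r-i=2, Z[1]=1)=1; Z[4]=1
i=5: min(r-i=1, Z[2]=0)=0; Z[5]=0
i=6: outside box; Z[6]=0
i=7: outside box; Z[7]=0
i=8: outside box; Z[8]=0
i=9: outside box; Z[9]=0
i=10: outside box; Z[10]=0
i=11: outside box; Z[11]=0
i=12: outside box; Z[12]=3 extend→box=[12,15)
i=13: min(r-i=2, Z[1]=1)=1; Z[13]=1
i=14: min(r-i=1, Z[2]=0)=0; Z[14]=0
i=15: outside box; Z[15]=0
i=16: outside box; Z[16]=0
i=17: outside box; Z[17]=0
i=18: outside box; Z[18]=3 extend→box=[18,21)
i=19: min(r-i=2, Z[1]=1)=1; Z[19]=1
i=20: min(r-i=1, Z[2]=0)=0; Z[20]=0
i=21: outside box; Z[21]=0
i=22: outside box; Z[22]=0
i=23: outside box; Z[23]=0
i=24: outside box; Z[24]=0

[25, 1, 0, 3, 1, 0, 0, 0, 0, 0, 0, 0, 3, 1, 0, 0, 0, 0, 3, 1, 0, 0, 0, 0, 0]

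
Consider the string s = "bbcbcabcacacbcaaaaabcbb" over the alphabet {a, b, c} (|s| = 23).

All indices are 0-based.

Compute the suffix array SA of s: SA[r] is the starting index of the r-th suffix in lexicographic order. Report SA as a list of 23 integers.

rank | idx | suffix
   0 |  14 | aaaaabcbb
   1 |  15 | aaaabcbb
   2 |  16 | aaabcbb
   3 |  17 | aabcbb
   4 |   5 | abcacacbcaaaaabcbb
   5 |  18 | abcbb
   6 |   8 | acacbcaaaaabcbb
   7 |  10 | acbcaaaaabcbb
   8 |  22 | b
   9 |  21 | bb
  10 |   0 | bbcbcabcacacbcaaaaabcbb
  11 |  12 | bcaaaaabcbb
  12 |   3 | bcabcacacbcaaaaabcbb
  13 |   6 | bcacacbcaaaaabcbb
  14 |  19 | bcbb
  15 |   1 | bcbcabcacacbcaaaaabcbb
  16 |  13 | caaaaabcbb
  17 |   4 | cabcacacbcaaaaabcbb
  18 |   7 | cacacbcaaaaabcbb
  19 |   9 | cacbcaaaaabcbb
  20 |  20 | cbb
  21 |  11 | cbcaaaaabcbb
  22 |   2 | cbcabcacacbcaaaaabcbb

[14, 15, 16, 17, 5, 18, 8, 10, 22, 21, 0, 12, 3, 6, 19, 1, 13, 4, 7, 9, 20, 11, 2]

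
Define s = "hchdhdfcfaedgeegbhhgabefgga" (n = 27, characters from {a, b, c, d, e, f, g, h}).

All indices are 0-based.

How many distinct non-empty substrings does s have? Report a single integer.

rank | idx | suffix
   0 |  26 | a
   1 |  20 | abefgga
   2 |   9 | aedgeegbhhgabefgga
   3 |  21 | befgga
   4 |  16 | bhhgabefgga
   5 |   7 | cfaedgeegbhhgabefgga
   6 |   1 | chdhdfcfaedgeegbhhgabefgga
   7 |   5 | dfcfaedgeegbhhgabefgga
   8 |  11 | dgeegbhhgabefgga
   9 |   3 | dhdfcfaedgeegbhhgabefgga
  10 |  10 | edgeegbhhgabefgga
  11 |  13 | eegbhhgabefgga
  12 |  22 | efgga
  13 |  14 | egbhhgabefgga
  14 |   8 | faedgeegbhhgabefgga
  15 |   6 | fcfaedgeegbhhgabefgga
  16 |  23 | fgga
  17 |  25 | ga
  18 |  19 | gabefgga
  19 |  15 | gbhhgabefgga
  20 |  12 | geegbhhgabefgga
  21 |  24 | gga
  22 |   0 | hchdhdfcfaedgeegbhhgabefgga
  23 |   4 | hdfcfaedgeegbhhgabefgga
  24 |   2 | hdhdfcfaedgeegbhhgabefgga
  25 |  18 | hgabefgga
  26 |  17 | hhgabefgga

SA = [26, 20, 9, 21, 16, 7, 1, 5, 11, 3, 10, 13, 22, 14, 8, 6, 23, 25, 19, 15, 12, 24, 0, 4, 2, 18, 17]
[i] adj suffixes → lcp
  [1] 26/20 → 1 ('a')
  [2] 20/9 → 1 ('a')
  [3] 9/21 → 0 ('')
  [4] 21/16 → 1 ('b')
  [5] 16/7 → 0 ('')
  [6] 7/1 → 1 ('c')
  [7] 1/5 → 0 ('')
  [8] 5/11 → 1 ('d')
  [9] 11/3 → 1 ('d')
  [10] 3/10 → 0 ('')
  [11] 10/13 → 1 ('e')
  [12] 13/22 → 1 ('e')
  [13] 22/14 → 1 ('e')
  [14] 14/8 → 0 ('')
  [15] 8/6 → 1 ('f')
  [16] 6/23 → 1 ('f')
  [17] 23/25 → 0 ('')
  [18] 25/19 → 2 ('ga')
  [19] 19/15 → 1 ('g')
  [20] 15/12 → 1 ('g')
  [21] 12/24 → 1 ('g')
  [22] 24/0 → 0 ('')
  [23] 0/4 → 1 ('h')
  [24] 4/2 → 2 ('hd')
  [25] 2/18 → 1 ('h')
  [26] 18/17 → 1 ('h')

n(n+1)/2 = 27·28/2 = 378
Σ LCP = 0 + 1 + 1 + 0 + 1 + 0 + 1 + 0 + 1 + 1 + 0 + 1 + 1 + 1 + 0 + 1 + 1 + 0 + 2 + 1 + 1 + 1 + 0 + 1 + 2 + 1 + 1 = 21
distinct = 378 − 21 = 357

357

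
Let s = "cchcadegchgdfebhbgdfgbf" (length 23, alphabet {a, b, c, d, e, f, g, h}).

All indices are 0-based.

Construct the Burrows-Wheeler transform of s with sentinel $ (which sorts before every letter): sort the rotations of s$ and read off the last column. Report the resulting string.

fcgheh$cgaggfdbddfehbbcc

rank  rotation                  last
    0  $cchcadegchgdfebhbgdfgbf  f
    1  adegchgdfebhbgdfgbf$cchc  c
    2  bf$cchcadegchgdfebhbgdfg  g
    3  bgdfgbf$cchcadegchgdfebh  h
    4  bhbgdfgbf$cchcadegchgdfe  e
    5  cadegchgdfebhbgdfgbf$cch  h
    6  cchcadegchgdfebhbgdfgbf$  $
    7  chcadegchgdfebhbgdfgbf$c  c
    8  chgdfebhbgdfgbf$cchcadeg  g
    9  degchgdfebhbgdfgbf$cchca  a
   10  dfebhbgdfgbf$cchcadegchg  g
   11  dfgbf$cchcadegchgdfebhbg  g
   12  ebhbgdfgbf$cchcadegchgdf  f
   13  egchgdfebhbgdfgbf$cchcad  d
   14  f$cchcadegchgdfebhbgdfgb  b
   15  febhbgdfgbf$cchcadegchgd  d
   16  fgbf$cchcadegchgdfebhbgd  d
   17  gbf$cchcadegchgdfebhbgdf  f
   18  gchgdfebhbgdfgbf$cchcade  e
   19  gdfebhbgdfgbf$cchcadegch  h
   20  gdfgbf$cchcadegchgdfebhb  b
   21  hbgdfgbf$cchcadegchgdfeb  b
   22  hcadegchgdfebhbgdfgbf$cc  c
   23  hgdfebhbgdfgbf$cchcadegc  c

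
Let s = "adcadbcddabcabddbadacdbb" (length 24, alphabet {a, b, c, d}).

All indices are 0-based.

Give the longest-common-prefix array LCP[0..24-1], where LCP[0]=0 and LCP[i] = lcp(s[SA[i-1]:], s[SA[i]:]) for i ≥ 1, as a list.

[0, 2, 1, 1, 2, 2, 0, 1, 1, 1, 2, 1, 0, 2, 1, 2, 0, 2, 1, 2, 2, 1, 1, 2]

rank→(start, suffix):
  0 → (9, 'abcabddbadacdbb')
  1 → (12, 'abddbadacdbb')
  2 → (19, 'acdbb')
  3 → (17, 'adacdbb')
  4 → (3, 'adbcddabcabddbadacdbb')
  5 → (0, 'adcadbcddabcabddbadacdbb')
  6 → (23, 'b')
  7 → (16, 'badacdbb')
  8 → (22, 'bb')
  9 → (10, 'bcabddbadacdbb')
  10 → (5, 'bcddabcabddbadacdbb')
  11 → (13, 'bddbadacdbb')
  12 → (11, 'cabddbadacdbb')
  13 → (2, 'cadbcddabcabddbadacdbb')
  14 → (20, 'cdbb')
  15 → (6, 'cddabcabddbadacdbb')
  16 → (8, 'dabcabddbadacdbb')
  17 → (18, 'dacdbb')
  18 → (15, 'dbadacdbb')
  19 → (21, 'dbb')
  20 → (4, 'dbcddabcabddbadacdbb')
  21 → (1, 'dcadbcddabcabddbadacdbb')
  22 → (7, 'ddabcabddbadacdbb')
  23 → (14, 'ddbadacdbb')

SA = [9, 12, 19, 17, 3, 0, 23, 16, 22, 10, 5, 13, 11, 2, 20, 6, 8, 18, 15, 21, 4, 1, 7, 14]
rank  pair      lcp
   1  s[9:],s[12:]  2  'ab'
   2  s[12:],s[19:]  1  'a'
   3  s[19:],s[17:]  1  'a'
   4  s[17:],s[3:]  2  'ad'
   5  s[3:],s[0:]  2  'ad'
   6  s[0:],s[23:]  0  ''
   7  s[23:],s[16:]  1  'b'
   8  s[16:],s[22:]  1  'b'
   9  s[22:],s[10:]  1  'b'
  10  s[10:],s[5:]  2  'bc'
  11  s[5:],s[13:]  1  'b'
  12  s[13:],s[11:]  0  ''
  13  s[11:],s[2:]  2  'ca'
  14  s[2:],s[20:]  1  'c'
  15  s[20:],s[6:]  2  'cd'
  16  s[6:],s[8:]  0  ''
  17  s[8:],s[18:]  2  'da'
  18  s[18:],s[15:]  1  'd'
  19  s[15:],s[21:]  2  'db'
  20  s[21:],s[4:]  2  'db'
  21  s[4:],s[1:]  1  'd'
  22  s[1:],s[7:]  1  'd'
  23  s[7:],s[14:]  2  'dd'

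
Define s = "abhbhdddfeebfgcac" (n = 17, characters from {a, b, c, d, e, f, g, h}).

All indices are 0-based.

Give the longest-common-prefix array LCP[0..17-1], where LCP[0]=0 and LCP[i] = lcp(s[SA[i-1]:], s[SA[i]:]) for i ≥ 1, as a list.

rank | idx | suffix
   0 |   0 | abhbhdddfeebfgcac
   1 |  15 | ac
   2 |  11 | bfgcac
   3 |   1 | bhbhdddfeebfgcac
   4 |   3 | bhdddfeebfgcac
   5 |  16 | c
   6 |  14 | cac
   7 |   5 | dddfeebfgcac
   8 |   6 | ddfeebfgcac
   9 |   7 | dfeebfgcac
  10 |  10 | ebfgcac
  11 |   9 | eebfgcac
  12 |   8 | feebfgcac
  13 |  12 | fgcac
  14 |  13 | gcac
  15 |   2 | hbhdddfeebfgcac
  16 |   4 | hdddfeebfgcac

SA = [0, 15, 11, 1, 3, 16, 14, 5, 6, 7, 10, 9, 8, 12, 13, 2, 4]
rank  pair      lcp
   1  s[0:],s[15:]  1  'a'
   2  s[15:],s[11:]  0  ''
   3  s[11:],s[1:]  1  'b'
   4  s[1:],s[3:]  2  'bh'
   5  s[3:],s[16:]  0  ''
   6  s[16:],s[14:]  1  'c'
   7  s[14:],s[5:]  0  ''
   8  s[5:],s[6:]  2  'dd'
   9  s[6:],s[7:]  1  'd'
  10  s[7:],s[10:]  0  ''
  11  s[10:],s[9:]  1  'e'
  12  s[9:],s[8:]  0  ''
  13  s[8:],s[12:]  1  'f'
  14  s[12:],s[13:]  0  ''
  15  s[13:],s[2:]  0  ''
  16  s[2:],s[4:]  1  'h'

[0, 1, 0, 1, 2, 0, 1, 0, 2, 1, 0, 1, 0, 1, 0, 0, 1]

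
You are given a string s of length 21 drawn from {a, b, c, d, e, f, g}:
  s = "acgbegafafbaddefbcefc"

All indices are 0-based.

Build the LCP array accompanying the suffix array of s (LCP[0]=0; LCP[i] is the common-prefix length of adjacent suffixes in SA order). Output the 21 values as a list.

[0, 1, 1, 2, 0, 1, 1, 0, 1, 1, 0, 1, 0, 2, 1, 0, 1, 2, 1, 0, 1]

rank→(start, suffix):
  0 → (0, 'acgbegafafbaddefbcefc')
  1 → (11, 'addefbcefc')
  2 → (6, 'afafbaddefbcefc')
  3 → (8, 'afbaddefbcefc')
  4 → (10, 'baddefbcefc')
  5 → (16, 'bcefc')
  6 → (3, 'begafafbaddefbcefc')
  7 → (20, 'c')
  8 → (17, 'cefc')
  9 → (1, 'cgbegafafbaddefbcefc')
  10 → (12, 'ddefbcefc')
  11 → (13, 'defbcefc')
  12 → (14, 'efbcefc')
  13 → (18, 'efc')
  14 → (4, 'egafafbaddefbcefc')
  15 → (7, 'fafbaddefbcefc')
  16 → (9, 'fbaddefbcefc')
  17 → (15, 'fbcefc')
  18 → (19, 'fc')
  19 → (5, 'gafafbaddefbcefc')
  20 → (2, 'gbegafafbaddefbcefc')

SA = [0, 11, 6, 8, 10, 16, 3, 20, 17, 1, 12, 13, 14, 18, 4, 7, 9, 15, 19, 5, 2]
[i] adj suffixes → lcp
  [1] 0/11 → 1 ('a')
  [2] 11/6 → 1 ('a')
  [3] 6/8 → 2 ('af')
  [4] 8/10 → 0 ('')
  [5] 10/16 → 1 ('b')
  [6] 16/3 → 1 ('b')
  [7] 3/20 → 0 ('')
  [8] 20/17 → 1 ('c')
  [9] 17/1 → 1 ('c')
  [10] 1/12 → 0 ('')
  [11] 12/13 → 1 ('d')
  [12] 13/14 → 0 ('')
  [13] 14/18 → 2 ('ef')
  [14] 18/4 → 1 ('e')
  [15] 4/7 → 0 ('')
  [16] 7/9 → 1 ('f')
  [17] 9/15 → 2 ('fb')
  [18] 15/19 → 1 ('f')
  [19] 19/5 → 0 ('')
  [20] 5/2 → 1 ('g')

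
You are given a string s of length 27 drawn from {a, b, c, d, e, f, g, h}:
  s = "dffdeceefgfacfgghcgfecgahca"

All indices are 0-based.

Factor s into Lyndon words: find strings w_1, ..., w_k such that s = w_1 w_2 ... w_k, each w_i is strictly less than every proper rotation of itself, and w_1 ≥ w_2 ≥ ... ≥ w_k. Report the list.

["dff", "de", "ceefgf", "acfgghcgfecgahc", "a"]

emit factor 1: 'dff' (i=0, period=3)
emit factor 2: 'de' (i=3, period=2)
emit factor 3: 'ceefgf' (i=5, period=6)
emit factor 4: 'acfgghcgfecgahc' (i=11, period=15)
emit factor 5: 'a' (i=26, period=1)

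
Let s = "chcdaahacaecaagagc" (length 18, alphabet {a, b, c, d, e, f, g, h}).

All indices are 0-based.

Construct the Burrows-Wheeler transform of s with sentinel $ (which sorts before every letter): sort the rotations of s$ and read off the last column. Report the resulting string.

ccdhcagageah$caaaac

rank  rotation             last
    0  $chcdaahacaecaagagc  c
    1  aagagc$chcdaahacaec  c
    2  aahacaecaagagc$chcd  d
    3  acaecaagagc$chcdaah  h
    4  aecaagagc$chcdaahac  c
    5  agagc$chcdaahacaeca  a
    6  agc$chcdaahacaecaag  g
    7  ahacaecaagagc$chcda  a
    8  c$chcdaahacaecaagag  g
    9  caagagc$chcdaahacae  e
   10  caecaagagc$chcdaaha  a
   11  cdaahacaecaagagc$ch  h
   12  chcdaahacaecaagagc$  $
   13  daahacaecaagagc$chc  c
   14  ecaagagc$chcdaahaca  a
   15  gagc$chcdaahacaecaa  a
   16  gc$chcdaahacaecaaga  a
   17  hacaecaagagc$chcdaa  a
   18  hcdaahacaecaagagc$c  c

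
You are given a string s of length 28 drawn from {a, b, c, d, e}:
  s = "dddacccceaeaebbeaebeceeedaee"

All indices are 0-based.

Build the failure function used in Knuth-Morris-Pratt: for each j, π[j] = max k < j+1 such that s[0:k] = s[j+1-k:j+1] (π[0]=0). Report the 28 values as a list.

[0, 1, 2, 0, 0, 0, 0, 0, 0, 0, 0, 0, 0, 0, 0, 0, 0, 0, 0, 0, 0, 0, 0, 0, 1, 0, 0, 0]

π[0] = 0
j=1 s[j]='d': π[1]=1 (border 'd')
j=2 s[j]='d': π[2]=2 (border 'dd')
j=3 s[j]='a': k: 2→1→0; π[3]=0 (border '')
j=4 s[j]='c': π[4]=0 (border '')
j=5 s[j]='c': π[5]=0 (border '')
j=6 s[j]='c': π[6]=0 (border '')
j=7 s[j]='c': π[7]=0 (border '')
j=8 s[j]='e': π[8]=0 (border '')
j=9 s[j]='a': π[9]=0 (border '')
j=10 s[j]='e': π[10]=0 (border '')
j=11 s[j]='a': π[11]=0 (border '')
j=12 s[j]='e': π[12]=0 (border '')
j=13 s[j]='b': π[13]=0 (border '')
j=14 s[j]='b': π[14]=0 (border '')
j=15 s[j]='e': π[15]=0 (border '')
j=16 s[j]='a': π[16]=0 (border '')
j=17 s[j]='e': π[17]=0 (border '')
j=18 s[j]='b': π[18]=0 (border '')
j=19 s[j]='e': π[19]=0 (border '')
j=20 s[j]='c': π[20]=0 (border '')
j=21 s[j]='e': π[21]=0 (border '')
j=22 s[j]='e': π[22]=0 (border '')
j=23 s[j]='e': π[23]=0 (border '')
j=24 s[j]='d': π[24]=1 (border 'd')
j=25 s[j]='a': k: 1→0; π[25]=0 (border '')
j=26 s[j]='e': π[26]=0 (border '')
j=27 s[j]='e': π[27]=0 (border '')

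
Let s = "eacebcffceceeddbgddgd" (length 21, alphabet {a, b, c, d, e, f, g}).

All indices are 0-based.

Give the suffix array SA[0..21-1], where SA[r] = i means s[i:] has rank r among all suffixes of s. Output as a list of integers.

rank | idx | suffix
   0 |   1 | acebcffceceeddbgddgd
   1 |   4 | bcffceceeddbgddgd
   2 |  15 | bgddgd
   3 |   2 | cebcffceceeddbgddgd
   4 |   8 | ceceeddbgddgd
   5 |  10 | ceeddbgddgd
   6 |   5 | cffceceeddbgddgd
   7 |  20 | d
   8 |  14 | dbgddgd
   9 |  13 | ddbgddgd
  10 |  17 | ddgd
  11 |  18 | dgd
  12 |   0 | eacebcffceceeddbgddgd
  13 |   3 | ebcffceceeddbgddgd
  14 |   9 | eceeddbgddgd
  15 |  12 | eddbgddgd
  16 |  11 | eeddbgddgd
  17 |   7 | fceceeddbgddgd
  18 |   6 | ffceceeddbgddgd
  19 |  19 | gd
  20 |  16 | gddgd

[1, 4, 15, 2, 8, 10, 5, 20, 14, 13, 17, 18, 0, 3, 9, 12, 11, 7, 6, 19, 16]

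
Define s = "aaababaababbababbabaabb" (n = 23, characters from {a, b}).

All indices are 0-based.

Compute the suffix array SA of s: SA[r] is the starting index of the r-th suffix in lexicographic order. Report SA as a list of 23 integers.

rank→(start, suffix):
  0 → (0, 'aaababaababbababbabaabb')
  1 → (1, 'aababaababbababbabaabb')
  2 → (6, 'aababbababbabaabb')
  3 → (19, 'aabb')
  4 → (4, 'abaababbababbabaabb')
  5 → (17, 'abaabb')
  6 → (2, 'ababaababbababbabaabb')
  7 → (12, 'ababbabaabb')
  8 → (7, 'ababbababbabaabb')
  9 → (20, 'abb')
  10 → (14, 'abbabaabb')
  11 → (9, 'abbababbabaabb')
  12 → (22, 'b')
  13 → (5, 'baababbababbabaabb')
  14 → (18, 'baabb')
  15 → (3, 'babaababbababbabaabb')
  16 → (16, 'babaabb')
  17 → (11, 'bababbabaabb')
  18 → (13, 'babbabaabb')
  19 → (8, 'babbababbabaabb')
  20 → (21, 'bb')
  21 → (15, 'bbabaabb')
  22 → (10, 'bbababbabaabb')

[0, 1, 6, 19, 4, 17, 2, 12, 7, 20, 14, 9, 22, 5, 18, 3, 16, 11, 13, 8, 21, 15, 10]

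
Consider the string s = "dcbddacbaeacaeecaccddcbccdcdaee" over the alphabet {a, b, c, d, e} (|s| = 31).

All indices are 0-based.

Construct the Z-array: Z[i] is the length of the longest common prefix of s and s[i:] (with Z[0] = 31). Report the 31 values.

[31, 0, 0, 1, 1, 0, 0, 0, 0, 0, 0, 0, 0, 0, 0, 0, 0, 0, 0, 1, 3, 0, 0, 0, 0, 2, 0, 1, 0, 0, 0]

Z[0]=31
i=1: i≥r, start 0; Z[1]=0
i=2: i≥r, start 0; Z[2]=0
i=3: i≥r, start 0; Z[3]=1 extend→box=[3,4)
i=4: i≥r, start 0; Z[4]=1 extend→box=[4,5)
i=5: i≥r, start 0; Z[5]=0
i=6: i≥r, start 0; Z[6]=0
i=7: i≥r, start 0; Z[7]=0
i=8: i≥r, start 0; Z[8]=0
i=9: i≥r, start 0; Z[9]=0
i=10: i≥r, start 0; Z[10]=0
i=11: i≥r, start 0; Z[11]=0
i=12: i≥r, start 0; Z[12]=0
i=13: i≥r, start 0; Z[13]=0
i=14: i≥r, start 0; Z[14]=0
i=15: i≥r, start 0; Z[15]=0
i=16: i≥r, start 0; Z[16]=0
i=17: i≥r, start 0; Z[17]=0
i=18: i≥r, start 0; Z[18]=0
i=19: i≥r, start 0; Z[19]=1 extend→box=[19,20)
i=20: i≥r, start 0; Z[20]=3 extend→box=[20,23)
i=21: min(r-i=2, Z[1]=0)=0; Z[21]=0
i=22: min(r-i=1, Z[2]=0)=0; Z[22]=0
i=23: i≥r, start 0; Z[23]=0
i=24: i≥r, start 0; Z[24]=0
i=25: i≥r, start 0; Z[25]=2 extend→box=[25,27)
i=26: min(r-i=1, Z[1]=0)=0; Z[26]=0
i=27: i≥r, start 0; Z[27]=1 extend→box=[27,28)
i=28: i≥r, start 0; Z[28]=0
i=29: i≥r, start 0; Z[29]=0
i=30: i≥r, start 0; Z[30]=0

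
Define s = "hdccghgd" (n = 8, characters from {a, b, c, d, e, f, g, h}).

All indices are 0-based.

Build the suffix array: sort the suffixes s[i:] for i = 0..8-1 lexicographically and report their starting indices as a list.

rank | idx | suffix
   0 |   2 | ccghgd
   1 |   3 | cghgd
   2 |   7 | d
   3 |   1 | dccghgd
   4 |   6 | gd
   5 |   4 | ghgd
   6 |   0 | hdccghgd
   7 |   5 | hgd

[2, 3, 7, 1, 6, 4, 0, 5]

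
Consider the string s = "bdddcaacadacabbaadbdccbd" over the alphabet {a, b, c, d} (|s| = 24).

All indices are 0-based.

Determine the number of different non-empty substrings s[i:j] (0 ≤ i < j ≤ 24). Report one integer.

270

rank→(start, suffix):
  0 → (5, 'aacadacabbaadbdccbd')
  1 → (15, 'aadbdccbd')
  2 → (12, 'abbaadbdccbd')
  3 → (10, 'acabbaadbdccbd')
  4 → (6, 'acadacabbaadbdccbd')
  5 → (8, 'adacabbaadbdccbd')
  6 → (16, 'adbdccbd')
  7 → (14, 'baadbdccbd')
  8 → (13, 'bbaadbdccbd')
  9 → (22, 'bd')
  10 → (18, 'bdccbd')
  11 → (0, 'bdddcaacadacabbaadbdccbd')
  12 → (4, 'caacadacabbaadbdccbd')
  13 → (11, 'cabbaadbdccbd')
  14 → (7, 'cadacabbaadbdccbd')
  15 → (21, 'cbd')
  16 → (20, 'ccbd')
  17 → (23, 'd')
  18 → (9, 'dacabbaadbdccbd')
  19 → (17, 'dbdccbd')
  20 → (3, 'dcaacadacabbaadbdccbd')
  21 → (19, 'dccbd')
  22 → (2, 'ddcaacadacabbaadbdccbd')
  23 → (1, 'dddcaacadacabbaadbdccbd')

SA = [5, 15, 12, 10, 6, 8, 16, 14, 13, 22, 18, 0, 4, 11, 7, 21, 20, 23, 9, 17, 3, 19, 2, 1]
[i] adj suffixes → lcp
  [1] 5/15 → 2 ('aa')
  [2] 15/12 → 1 ('a')
  [3] 12/10 → 1 ('a')
  [4] 10/6 → 3 ('aca')
  [5] 6/8 → 1 ('a')
  [6] 8/16 → 2 ('ad')
  [7] 16/14 → 0 ('')
  [8] 14/13 → 1 ('b')
  [9] 13/22 → 1 ('b')
  [10] 22/18 → 2 ('bd')
  [11] 18/0 → 2 ('bd')
  [12] 0/4 → 0 ('')
  [13] 4/11 → 2 ('ca')
  [14] 11/7 → 2 ('ca')
  [15] 7/21 → 1 ('c')
  [16] 21/20 → 1 ('c')
  [17] 20/23 → 0 ('')
  [18] 23/9 → 1 ('d')
  [19] 9/17 → 1 ('d')
  [20] 17/3 → 1 ('d')
  [21] 3/19 → 2 ('dc')
  [22] 19/2 → 1 ('d')
  [23] 2/1 → 2 ('dd')

n(n+1)/2 = 24·25/2 = 300
Σ LCP = 0 + 2 + 1 + 1 + 3 + 1 + 2 + 0 + 1 + 1 + 2 + 2 + 0 + 2 + 2 + 1 + 1 + 0 + 1 + 1 + 1 + 2 + 1 + 2 = 30
distinct = 300 − 30 = 270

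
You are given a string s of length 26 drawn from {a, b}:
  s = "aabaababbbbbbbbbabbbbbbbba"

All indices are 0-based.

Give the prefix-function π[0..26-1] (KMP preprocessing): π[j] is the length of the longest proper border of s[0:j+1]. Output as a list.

[0, 1, 0, 1, 2, 3, 4, 0, 0, 0, 0, 0, 0, 0, 0, 0, 1, 0, 0, 0, 0, 0, 0, 0, 0, 1]

π[0] = 0
j=1 s[j]='a': π[1]=1 (border 'a')
j=2 s[j]='b': k: 1→0; π[2]=0 (border '')
j=3 s[j]='a': π[3]=1 (border 'a')
j=4 s[j]='a': π[4]=2 (border 'aa')
j=5 s[j]='b': π[5]=3 (border 'aab')
j=6 s[j]='a': π[6]=4 (border 'aaba')
j=7 s[j]='b': k: 4→1→0; π[7]=0 (border '')
j=8 s[j]='b': π[8]=0 (border '')
j=9 s[j]='b': π[9]=0 (border '')
j=10 s[j]='b': π[10]=0 (border '')
j=11 s[j]='b': π[11]=0 (border '')
j=12 s[j]='b': π[12]=0 (border '')
j=13 s[j]='b': π[13]=0 (border '')
j=14 s[j]='b': π[14]=0 (border '')
j=15 s[j]='b': π[15]=0 (border '')
j=16 s[j]='a': π[16]=1 (border 'a')
j=17 s[j]='b': k: 1→0; π[17]=0 (border '')
j=18 s[j]='b': π[18]=0 (border '')
j=19 s[j]='b': π[19]=0 (border '')
j=20 s[j]='b': π[20]=0 (border '')
j=21 s[j]='b': π[21]=0 (border '')
j=22 s[j]='b': π[22]=0 (border '')
j=23 s[j]='b': π[23]=0 (border '')
j=24 s[j]='b': π[24]=0 (border '')
j=25 s[j]='a': π[25]=1 (border 'a')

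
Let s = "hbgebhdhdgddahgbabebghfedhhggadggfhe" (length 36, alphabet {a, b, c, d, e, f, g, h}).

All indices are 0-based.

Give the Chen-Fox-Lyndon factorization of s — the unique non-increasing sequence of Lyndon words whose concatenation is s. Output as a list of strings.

emit factor 1: 'h' (i=0, period=1)
emit factor 2: 'bgebhdhdgdd' (i=1, period=11)
emit factor 3: 'ahgb' (i=12, period=4)
emit factor 4: 'abebghfedhhggadggfhe' (i=16, period=20)

["h", "bgebhdhdgdd", "ahgb", "abebghfedhhggadggfhe"]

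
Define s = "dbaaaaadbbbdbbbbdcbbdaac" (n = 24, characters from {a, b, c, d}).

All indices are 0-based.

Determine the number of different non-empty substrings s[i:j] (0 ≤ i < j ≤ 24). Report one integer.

257

sorted suffixes:
  #0 SA[0]=2  'aaaaadbbbdbbbbdcbbdaac'
  #1 SA[1]=3  'aaaadbbbdbbbbdcbbdaac'
  #2 SA[2]=4  'aaadbbbdbbbbdcbbdaac'
  #3 SA[3]=21  'aac'
  #4 SA[4]=5  'aadbbbdbbbbdcbbdaac'
  #5 SA[5]=22  'ac'
  #6 SA[6]=6  'adbbbdbbbbdcbbdaac'
  #7 SA[7]=1  'baaaaadbbbdbbbbdcbbdaac'
  #8 SA[8]=12  'bbbbdcbbdaac'
  #9 SA[9]=8  'bbbdbbbbdcbbdaac'
  #10 SA[10]=13  'bbbdcbbdaac'
  #11 SA[11]=18  'bbdaac'
  #12 SA[12]=9  'bbdbbbbdcbbdaac'
  #13 SA[13]=14  'bbdcbbdaac'
  #14 SA[14]=19  'bdaac'
  #15 SA[15]=10  'bdbbbbdcbbdaac'
  #16 SA[16]=15  'bdcbbdaac'
  #17 SA[17]=23  'c'
  #18 SA[18]=17  'cbbdaac'
  #19 SA[19]=20  'daac'
  #20 SA[20]=0  'dbaaaaadbbbdbbbbdcbbdaac'
  #21 SA[21]=11  'dbbbbdcbbdaac'
  #22 SA[22]=7  'dbbbdbbbbdcbbdaac'
  #23 SA[23]=16  'dcbbdaac'

SA = [2, 3, 4, 21, 5, 22, 6, 1, 12, 8, 13, 18, 9, 14, 19, 10, 15, 23, 17, 20, 0, 11, 7, 16]
i: (SA[i-1],SA[i]) lcp shared
  1: (2,3) 4 'aaaa'
  2: (3,4) 3 'aaa'
  3: (4,21) 2 'aa'
  4: (21,5) 2 'aa'
  5: (5,22) 1 'a'
  6: (22,6) 1 'a'
  7: (6,1) 0 ''
  8: (1,12) 1 'b'
  9: (12,8) 3 'bbb'
  10: (8,13) 4 'bbbd'
  11: (13,18) 2 'bb'
  12: (18,9) 3 'bbd'
  13: (9,14) 3 'bbd'
  14: (14,19) 1 'b'
  15: (19,10) 2 'bd'
  16: (10,15) 2 'bd'
  17: (15,23) 0 ''
  18: (23,17) 1 'c'
  19: (17,20) 0 ''
  20: (20,0) 1 'd'
  21: (0,11) 2 'db'
  22: (11,7) 4 'dbbb'
  23: (7,16) 1 'd'

n(n+1)/2 = 24·25/2 = 300
Σ LCP = 0 + 4 + 3 + 2 + 2 + 1 + 1 + 0 + 1 + 3 + 4 + 2 + 3 + 3 + 1 + 2 + 2 + 0 + 1 + 0 + 1 + 2 + 4 + 1 = 43
distinct = 300 − 43 = 257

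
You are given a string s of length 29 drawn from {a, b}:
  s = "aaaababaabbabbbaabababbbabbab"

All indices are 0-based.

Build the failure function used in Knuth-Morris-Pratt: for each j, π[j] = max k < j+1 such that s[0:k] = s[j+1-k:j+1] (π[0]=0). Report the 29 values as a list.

π[0] = 0
j=1 s[j]='a': π[1]=1 (border 'a')
j=2 s[j]='a': π[2]=2 (border 'aa')
j=3 s[j]='a': π[3]=3 (border 'aaa')
j=4 s[j]='b': k: 3→2→1→0; π[4]=0 (border '')
j=5 s[j]='a': π[5]=1 (border 'a')
j=6 s[j]='b': k: 1→0; π[6]=0 (border '')
j=7 s[j]='a': π[7]=1 (border 'a')
j=8 s[j]='a': π[8]=2 (border 'aa')
j=9 s[j]='b': k: 2→1→0; π[9]=0 (border '')
j=10 s[j]='b': π[10]=0 (border '')
j=11 s[j]='a': π[11]=1 (border 'a')
j=12 s[j]='b': k: 1→0; π[12]=0 (border '')
j=13 s[j]='b': π[13]=0 (border '')
j=14 s[j]='b': π[14]=0 (border '')
j=15 s[j]='a': π[15]=1 (border 'a')
j=16 s[j]='a': π[16]=2 (border 'aa')
j=17 s[j]='b': k: 2→1→0; π[17]=0 (border '')
j=18 s[j]='a': π[18]=1 (border 'a')
j=19 s[j]='b': k: 1→0; π[19]=0 (border '')
j=20 s[j]='a': π[20]=1 (border 'a')
j=21 s[j]='b': k: 1→0; π[21]=0 (border '')
j=22 s[j]='b': π[22]=0 (border '')
j=23 s[j]='b': π[23]=0 (border '')
j=24 s[j]='a': π[24]=1 (border 'a')
j=25 s[j]='b': k: 1→0; π[25]=0 (border '')
j=26 s[j]='b': π[26]=0 (border '')
j=27 s[j]='a': π[27]=1 (border 'a')
j=28 s[j]='b': k: 1→0; π[28]=0 (border '')

[0, 1, 2, 3, 0, 1, 0, 1, 2, 0, 0, 1, 0, 0, 0, 1, 2, 0, 1, 0, 1, 0, 0, 0, 1, 0, 0, 1, 0]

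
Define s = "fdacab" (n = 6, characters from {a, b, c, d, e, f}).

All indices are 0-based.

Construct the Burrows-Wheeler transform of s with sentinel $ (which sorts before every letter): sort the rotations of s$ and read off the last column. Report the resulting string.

rank  rotation last
    0  $fdacab  b
    1  ab$fdac  c
    2  acab$fd  d
    3  b$fdaca  a
    4  cab$fda  a
    5  dacab$f  f
    6  fdacab$  $

bcdaaf$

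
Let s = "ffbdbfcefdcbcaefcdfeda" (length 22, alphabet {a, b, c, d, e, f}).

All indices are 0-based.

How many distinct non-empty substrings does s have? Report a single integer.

235

rank→(start, suffix):
  0 → (21, 'a')
  1 → (13, 'aefcdfeda')
  2 → (11, 'bcaefcdfeda')
  3 → (2, 'bdbfcefdcbcaefcdfeda')
  4 → (4, 'bfcefdcbcaefcdfeda')
  5 → (12, 'caefcdfeda')
  6 → (10, 'cbcaefcdfeda')
  7 → (16, 'cdfeda')
  8 → (6, 'cefdcbcaefcdfeda')
  9 → (20, 'da')
  10 → (3, 'dbfcefdcbcaefcdfeda')
  11 → (9, 'dcbcaefcdfeda')
  12 → (17, 'dfeda')
  13 → (19, 'eda')
  14 → (14, 'efcdfeda')
  15 → (7, 'efdcbcaefcdfeda')
  16 → (1, 'fbdbfcefdcbcaefcdfeda')
  17 → (15, 'fcdfeda')
  18 → (5, 'fcefdcbcaefcdfeda')
  19 → (8, 'fdcbcaefcdfeda')
  20 → (18, 'feda')
  21 → (0, 'ffbdbfcefdcbcaefcdfeda')

SA = [21, 13, 11, 2, 4, 12, 10, 16, 6, 20, 3, 9, 17, 19, 14, 7, 1, 15, 5, 8, 18, 0]
[i] adj suffixes → lcp
  [1] 21/13 → 1 ('a')
  [2] 13/11 → 0 ('')
  [3] 11/2 → 1 ('b')
  [4] 2/4 → 1 ('b')
  [5] 4/12 → 0 ('')
  [6] 12/10 → 1 ('c')
  [7] 10/16 → 1 ('c')
  [8] 16/6 → 1 ('c')
  [9] 6/20 → 0 ('')
  [10] 20/3 → 1 ('d')
  [11] 3/9 → 1 ('d')
  [12] 9/17 → 1 ('d')
  [13] 17/19 → 0 ('')
  [14] 19/14 → 1 ('e')
  [15] 14/7 → 2 ('ef')
  [16] 7/1 → 0 ('')
  [17] 1/15 → 1 ('f')
  [18] 15/5 → 2 ('fc')
  [19] 5/8 → 1 ('f')
  [20] 8/18 → 1 ('f')
  [21] 18/0 → 1 ('f')

n(n+1)/2 = 22·23/2 = 253
Σ LCP = 0 + 1 + 0 + 1 + 1 + 0 + 1 + 1 + 1 + 0 + 1 + 1 + 1 + 0 + 1 + 2 + 0 + 1 + 2 + 1 + 1 + 1 = 18
distinct = 253 − 18 = 235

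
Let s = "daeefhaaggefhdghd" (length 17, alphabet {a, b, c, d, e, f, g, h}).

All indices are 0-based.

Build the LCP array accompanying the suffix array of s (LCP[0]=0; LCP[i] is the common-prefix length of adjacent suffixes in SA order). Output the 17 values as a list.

[0, 1, 1, 0, 1, 1, 0, 1, 3, 0, 2, 0, 1, 1, 0, 1, 2]

rank→(start, suffix):
  0 → (6, 'aaggefhdghd')
  1 → (1, 'aeefhaaggefhdghd')
  2 → (7, 'aggefhdghd')
  3 → (16, 'd')
  4 → (0, 'daeefhaaggefhdghd')
  5 → (13, 'dghd')
  6 → (2, 'eefhaaggefhdghd')
  7 → (3, 'efhaaggefhdghd')
  8 → (10, 'efhdghd')
  9 → (4, 'fhaaggefhdghd')
  10 → (11, 'fhdghd')
  11 → (9, 'gefhdghd')
  12 → (8, 'ggefhdghd')
  13 → (14, 'ghd')
  14 → (5, 'haaggefhdghd')
  15 → (15, 'hd')
  16 → (12, 'hdghd')

SA = [6, 1, 7, 16, 0, 13, 2, 3, 10, 4, 11, 9, 8, 14, 5, 15, 12]
[i] adj suffixes → lcp
  [1] 6/1 → 1 ('a')
  [2] 1/7 → 1 ('a')
  [3] 7/16 → 0 ('')
  [4] 16/0 → 1 ('d')
  [5] 0/13 → 1 ('d')
  [6] 13/2 → 0 ('')
  [7] 2/3 → 1 ('e')
  [8] 3/10 → 3 ('efh')
  [9] 10/4 → 0 ('')
  [10] 4/11 → 2 ('fh')
  [11] 11/9 → 0 ('')
  [12] 9/8 → 1 ('g')
  [13] 8/14 → 1 ('g')
  [14] 14/5 → 0 ('')
  [15] 5/15 → 1 ('h')
  [16] 15/12 → 2 ('hd')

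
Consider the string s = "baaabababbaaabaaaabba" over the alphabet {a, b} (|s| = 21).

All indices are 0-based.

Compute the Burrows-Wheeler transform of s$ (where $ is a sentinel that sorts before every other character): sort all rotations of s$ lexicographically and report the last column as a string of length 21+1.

abbbbaaaaaababbab$aaaa

rank  rotation                last
    0  $baaabababbaaabaaaabba  a
    1  a$baaabababbaaabaaaabb  b
    2  aaaabba$baaabababbaaab  b
    3  aaabaaaabba$baaabababb  b
    4  aaabababbaaabaaaabba$b  b
    5  aaabba$baaabababbaaaba  a
    6  aabaaaabba$baaabababba  a
    7  aabababbaaabaaaabba$ba  a
    8  aabba$baaabababbaaabaa  a
    9  abaaaabba$baaabababbaa  a
   10  abababbaaabaaaabba$baa  a
   11  ababbaaabaaaabba$baaab  b
   12  abba$baaabababbaaabaaa  a
   13  abbaaabaaaabba$baaabab  b
   14  ba$baaabababbaaabaaaab  b
   15  baaaabba$baaabababbaaa  a
   16  baaabaaaabba$baaababab  b
   17  baaabababbaaabaaaabba$  $
   18  bababbaaabaaaabba$baaa  a
   19  babbaaabaaaabba$baaaba  a
   20  bba$baaabababbaaabaaaa  a
   21  bbaaabaaaabba$baaababa  a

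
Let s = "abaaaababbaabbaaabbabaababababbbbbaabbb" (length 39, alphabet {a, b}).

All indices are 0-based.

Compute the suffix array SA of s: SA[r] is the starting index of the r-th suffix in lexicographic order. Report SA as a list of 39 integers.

sorted suffixes:
  #0 SA[0]=2  'aaaababbaabbaaabbabaababababbbbbaabbb'
  #1 SA[1]=3  'aaababbaabbaaabbabaababababbbbbaabbb'
  #2 SA[2]=14  'aaabbabaababababbbbbaabbb'
  #3 SA[3]=21  'aababababbbbbaabbb'
  #4 SA[4]=4  'aababbaabbaaabbabaababababbbbbaabbb'
  #5 SA[5]=10  'aabbaaabbabaababababbbbbaabbb'
  #6 SA[6]=15  'aabbabaababababbbbbaabbb'
  #7 SA[7]=34  'aabbb'
  #8 SA[8]=0  'abaaaababbaabbaaabbabaababababbbbbaabbb'
  #9 SA[9]=19  'abaababababbbbbaabbb'
  #10 SA[10]=22  'ababababbbbbaabbb'
  #11 SA[11]=24  'abababbbbbaabbb'
  #12 SA[12]=5  'ababbaabbaaabbabaababababbbbbaabbb'
  #13 SA[13]=26  'ababbbbbaabbb'
  #14 SA[14]=11  'abbaaabbabaababababbbbbaabbb'
  #15 SA[15]=7  'abbaabbaaabbabaababababbbbbaabbb'
  #16 SA[16]=16  'abbabaababababbbbbaabbb'
  #17 SA[17]=35  'abbb'
  #18 SA[18]=28  'abbbbbaabbb'
  #19 SA[19]=38  'b'
  #20 SA[20]=1  'baaaababbaabbaaabbabaababababbbbbaabbb'
  #21 SA[21]=13  'baaabbabaababababbbbbaabbb'
  #22 SA[22]=20  'baababababbbbbaabbb'
  #23 SA[23]=9  'baabbaaabbabaababababbbbbaabbb'
  #24 SA[24]=33  'baabbb'
  #25 SA[25]=18  'babaababababbbbbaabbb'
  #26 SA[26]=23  'babababbbbbaabbb'
  #27 SA[27]=25  'bababbbbbaabbb'
  #28 SA[28]=6  'babbaabbaaabbabaababababbbbbaabbb'
  #29 SA[29]=27  'babbbbbaabbb'
  #30 SA[30]=37  'bb'
  #31 SA[31]=12  'bbaaabbabaababababbbbbaabbb'
  #32 SA[32]=8  'bbaabbaaabbabaababababbbbbaabbb'
  #33 SA[33]=32  'bbaabbb'
  #34 SA[34]=17  'bbabaababababbbbbaabbb'
  #35 SA[35]=36  'bbb'
  #36 SA[36]=31  'bbbaabbb'
  #37 SA[37]=30  'bbbbaabbb'
  #38 SA[38]=29  'bbbbbaabbb'

[2, 3, 14, 21, 4, 10, 15, 34, 0, 19, 22, 24, 5, 26, 11, 7, 16, 35, 28, 38, 1, 13, 20, 9, 33, 18, 23, 25, 6, 27, 37, 12, 8, 32, 17, 36, 31, 30, 29]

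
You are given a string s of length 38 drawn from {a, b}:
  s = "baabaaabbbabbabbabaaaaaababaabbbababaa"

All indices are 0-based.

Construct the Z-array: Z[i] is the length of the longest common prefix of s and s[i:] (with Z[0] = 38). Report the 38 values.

[38, 0, 0, 3, 0, 0, 0, 1, 1, 2, 0, 1, 2, 0, 1, 2, 0, 3, 0, 0, 0, 0, 0, 0, 2, 0, 4, 0, 0, 1, 1, 2, 0, 2, 0, 3, 0, 0]

Z[0]=38
i=1: fresh scan; Z[1]=0
i=2: fresh scan; Z[2]=0
i=3: fresh scan; Z[3]=3 grow→box=[3,6)
i=4: min(r-i=2, Z[1]=0)=0; Z[4]=0
i=5: min(r-i=1, Z[2]=0)=0; Z[5]=0
i=6: fresh scan; Z[6]=0
i=7: fresh scan; Z[7]=1 grow→box=[7,8)
i=8: fresh scan; Z[8]=1 grow→box=[8,9)
i=9: fresh scan; Z[9]=2 grow→box=[9,11)
i=10: min(r-i=1, Z[1]=0)=0; Z[10]=0
i=11: fresh scan; Z[11]=1 grow→box=[11,12)
i=12: fresh scan; Z[12]=2 grow→box=[12,14)
i=13: min(r-i=1, Z[1]=0)=0; Z[13]=0
i=14: fresh scan; Z[14]=1 grow→box=[14,15)
i=15: fresh scan; Z[15]=2 grow→box=[15,17)
i=16: min(r-i=1, Z[1]=0)=0; Z[16]=0
i=17: fresh scan; Z[17]=3 grow→box=[17,20)
i=18: min(r-i=2, Z[1]=0)=0; Z[18]=0
i=19: min(r-i=1, Z[2]=0)=0; Z[19]=0
i=20: fresh scan; Z[20]=0
i=21: fresh scan; Z[21]=0
i=22: fresh scan; Z[22]=0
i=23: fresh scan; Z[23]=0
i=24: fresh scan; Z[24]=2 grow→box=[24,26)
i=25: min(r-i=1, Z[1]=0)=0; Z[25]=0
i=26: fresh scan; Z[26]=4 grow→box=[26,30)
i=27: min(r-i=3, Z[1]=0)=0; Z[27]=0
i=28: min(r-i=2, Z[2]=0)=0; Z[28]=0
i=29: min(r-i=1, Z[3]=3)=1; Z[29]=1
i=30: fresh scan; Z[30]=1 grow→box=[30,31)
i=31: fresh scan; Z[31]=2 grow→box=[31,33)
i=32: min(r-i=1, Z[1]=0)=0; Z[32]=0
i=33: fresh scan; Z[33]=2 grow→box=[33,35)
i=34: min(r-i=1, Z[1]=0)=0; Z[34]=0
i=35: fresh scan; Z[35]=3 grow→box=[35,38)
i=36: min(r-i=2, Z[1]=0)=0; Z[36]=0
i=37: min(r-i=1, Z[2]=0)=0; Z[37]=0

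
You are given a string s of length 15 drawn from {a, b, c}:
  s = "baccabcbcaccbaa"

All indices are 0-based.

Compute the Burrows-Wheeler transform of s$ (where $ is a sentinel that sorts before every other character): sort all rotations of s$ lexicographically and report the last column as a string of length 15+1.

rank  rotation          last
    0  $baccabcbcaccbaa  a
    1  a$baccabcbcaccba  a
    2  aa$baccabcbcaccb  b
    3  abcbcaccbaa$bacc  c
    4  accabcbcaccbaa$b  b
    5  accbaa$baccabcbc  c
    6  baa$baccabcbcacc  c
    7  baccabcbcaccbaa$  $
    8  bcaccbaa$baccabc  c
    9  bcbcaccbaa$bacca  a
   10  cabcbcaccbaa$bac  c
   11  caccbaa$baccabcb  b
   12  cbaa$baccabcbcac  c
   13  cbcaccbaa$baccab  b
   14  ccabcbcaccbaa$ba  a
   15  ccbaa$baccabcbca  a

aabcbcc$cacbcbaa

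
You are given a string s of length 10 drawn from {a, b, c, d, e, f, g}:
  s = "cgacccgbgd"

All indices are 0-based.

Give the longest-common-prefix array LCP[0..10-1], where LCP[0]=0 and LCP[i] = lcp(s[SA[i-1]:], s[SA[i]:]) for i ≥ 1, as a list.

[0, 0, 0, 2, 1, 2, 0, 0, 1, 1]

rank→(start, suffix):
  0 → (2, 'acccgbgd')
  1 → (7, 'bgd')
  2 → (3, 'cccgbgd')
  3 → (4, 'ccgbgd')
  4 → (0, 'cgacccgbgd')
  5 → (5, 'cgbgd')
  6 → (9, 'd')
  7 → (1, 'gacccgbgd')
  8 → (6, 'gbgd')
  9 → (8, 'gd')

SA = [2, 7, 3, 4, 0, 5, 9, 1, 6, 8]
rank  pair      lcp
   1  s[2:],s[7:]  0  ''
   2  s[7:],s[3:]  0  ''
   3  s[3:],s[4:]  2  'cc'
   4  s[4:],s[0:]  1  'c'
   5  s[0:],s[5:]  2  'cg'
   6  s[5:],s[9:]  0  ''
   7  s[9:],s[1:]  0  ''
   8  s[1:],s[6:]  1  'g'
   9  s[6:],s[8:]  1  'g'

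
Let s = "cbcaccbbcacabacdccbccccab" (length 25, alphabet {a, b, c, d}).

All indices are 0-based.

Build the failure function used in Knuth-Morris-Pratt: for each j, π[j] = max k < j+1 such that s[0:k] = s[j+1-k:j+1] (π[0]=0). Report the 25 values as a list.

[0, 0, 1, 0, 1, 1, 2, 0, 1, 0, 1, 0, 0, 0, 1, 0, 1, 1, 2, 3, 1, 1, 1, 0, 0]

π[0] = 0
j=1 s[j]='b': π[1]=0 (border '')
j=2 s[j]='c': π[2]=1 (border 'c')
j=3 s[j]='a': k: 1→0; π[3]=0 (border '')
j=4 s[j]='c': π[4]=1 (border 'c')
j=5 s[j]='c': k: 1→0; π[5]=1 (border 'c')
j=6 s[j]='b': π[6]=2 (border 'cb')
j=7 s[j]='b': k: 2→0; π[7]=0 (border '')
j=8 s[j]='c': π[8]=1 (border 'c')
j=9 s[j]='a': k: 1→0; π[9]=0 (border '')
j=10 s[j]='c': π[10]=1 (border 'c')
j=11 s[j]='a': k: 1→0; π[11]=0 (border '')
j=12 s[j]='b': π[12]=0 (border '')
j=13 s[j]='a': π[13]=0 (border '')
j=14 s[j]='c': π[14]=1 (border 'c')
j=15 s[j]='d': k: 1→0; π[15]=0 (border '')
j=16 s[j]='c': π[16]=1 (border 'c')
j=17 s[j]='c': k: 1→0; π[17]=1 (border 'c')
j=18 s[j]='b': π[18]=2 (border 'cb')
j=19 s[j]='c': π[19]=3 (border 'cbc')
j=20 s[j]='c': k: 3→1→0; π[20]=1 (border 'c')
j=21 s[j]='c': k: 1→0; π[21]=1 (border 'c')
j=22 s[j]='c': k: 1→0; π[22]=1 (border 'c')
j=23 s[j]='a': k: 1→0; π[23]=0 (border '')
j=24 s[j]='b': π[24]=0 (border '')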